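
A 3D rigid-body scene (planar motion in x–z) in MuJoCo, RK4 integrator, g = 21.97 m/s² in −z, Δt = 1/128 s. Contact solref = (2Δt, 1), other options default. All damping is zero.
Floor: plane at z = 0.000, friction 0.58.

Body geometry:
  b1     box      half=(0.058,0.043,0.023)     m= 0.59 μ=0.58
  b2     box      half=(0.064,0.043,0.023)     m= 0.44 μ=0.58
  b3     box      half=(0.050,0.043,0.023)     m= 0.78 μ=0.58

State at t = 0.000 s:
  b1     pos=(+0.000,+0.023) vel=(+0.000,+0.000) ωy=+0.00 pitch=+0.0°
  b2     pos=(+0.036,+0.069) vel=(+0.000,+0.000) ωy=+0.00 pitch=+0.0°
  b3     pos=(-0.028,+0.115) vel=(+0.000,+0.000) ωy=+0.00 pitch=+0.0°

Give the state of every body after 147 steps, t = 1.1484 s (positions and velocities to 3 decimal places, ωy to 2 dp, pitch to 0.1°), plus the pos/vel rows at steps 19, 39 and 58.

State at t = 1.1484 s:
  b1     pos=(+0.000,+0.023) vel=(+0.000,+0.000) ωy=+0.00 pitch=+0.0°
  b2     pos=(+0.036,+0.069) vel=(+0.000,+0.000) ωy=+0.00 pitch=+0.0°
  b3     pos=(-0.139,+0.023) vel=(+0.000,+0.000) ωy=+0.00 pitch=+180.0°

Key-timestep trajectory:
   step    t(s)  b1.x    b1.z    b1.vx   b1.vz   b2.x    b2.z    b2.vx   b2.vz   b3.x    b3.z    b3.vx   b3.vz 
     19  0.1484   +0.000  +0.023  +0.000  +0.000   +0.036  +0.069  +0.001  +0.000   -0.030  +0.114  -0.032  -0.002
     39  0.3047   +0.000  +0.023  +0.001  -0.002   +0.036  +0.069  +0.000  +0.000   -0.053  +0.098  -0.338  -0.097
     58  0.4531   +0.000  +0.023  +0.000  +0.000   +0.036  +0.069  +0.000  +0.000   -0.134  +0.023  -0.900  -1.208


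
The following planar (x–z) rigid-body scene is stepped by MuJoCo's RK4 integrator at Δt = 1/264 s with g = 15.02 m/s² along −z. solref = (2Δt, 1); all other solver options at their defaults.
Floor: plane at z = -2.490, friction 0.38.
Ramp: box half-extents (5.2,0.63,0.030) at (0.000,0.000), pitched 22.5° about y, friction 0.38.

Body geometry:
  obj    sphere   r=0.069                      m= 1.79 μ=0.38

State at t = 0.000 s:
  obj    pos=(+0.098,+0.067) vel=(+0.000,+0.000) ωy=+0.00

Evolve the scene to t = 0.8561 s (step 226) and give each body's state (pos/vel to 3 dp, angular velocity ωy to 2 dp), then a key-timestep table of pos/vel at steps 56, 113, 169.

State at t = 0.8561 s:
  obj    pos=(+1.488,-0.509) vel=(+3.247,-1.345) ωy=+50.93

Key-timestep trajectory:
   step    t(s)  obj.x    obj.z    obj.vx   obj.vz 
     56  0.2121   +0.183  +0.031  +0.805  -0.333
    113  0.4280   +0.445  -0.077  +1.624  -0.673
    169  0.6402   +0.875  -0.255  +2.428  -1.006


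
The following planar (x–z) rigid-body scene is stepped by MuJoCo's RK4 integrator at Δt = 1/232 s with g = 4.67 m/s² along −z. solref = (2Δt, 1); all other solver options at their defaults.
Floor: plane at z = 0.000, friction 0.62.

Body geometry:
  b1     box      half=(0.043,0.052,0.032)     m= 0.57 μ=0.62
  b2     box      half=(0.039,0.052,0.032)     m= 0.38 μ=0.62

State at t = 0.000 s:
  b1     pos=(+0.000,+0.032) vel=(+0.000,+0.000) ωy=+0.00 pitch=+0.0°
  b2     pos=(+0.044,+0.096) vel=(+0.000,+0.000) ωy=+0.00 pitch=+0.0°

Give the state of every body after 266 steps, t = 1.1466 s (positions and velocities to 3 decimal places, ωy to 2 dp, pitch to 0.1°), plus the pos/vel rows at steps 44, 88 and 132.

State at t = 1.1466 s:
  b1     pos=(+0.000,+0.032) vel=(+0.000,+0.000) ωy=+0.00 pitch=+0.0°
  b2     pos=(+0.083,+0.039) vel=(+0.000,+0.000) ωy=+0.00 pitch=+90.0°

Key-timestep trajectory:
   step    t(s)  b1.x    b1.z    b1.vx   b1.vz   b2.x    b2.z    b2.vx   b2.vz 
     44  0.1897   +0.000  +0.032  +0.000  +0.000   +0.046  +0.096  +0.024  -0.002
     88  0.3793   +0.000  +0.032  +0.000  +0.000   +0.057  +0.093  +0.118  -0.059
    132  0.5690   +0.000  +0.032  +0.000  +0.000   +0.085  +0.038  -0.135  +0.002


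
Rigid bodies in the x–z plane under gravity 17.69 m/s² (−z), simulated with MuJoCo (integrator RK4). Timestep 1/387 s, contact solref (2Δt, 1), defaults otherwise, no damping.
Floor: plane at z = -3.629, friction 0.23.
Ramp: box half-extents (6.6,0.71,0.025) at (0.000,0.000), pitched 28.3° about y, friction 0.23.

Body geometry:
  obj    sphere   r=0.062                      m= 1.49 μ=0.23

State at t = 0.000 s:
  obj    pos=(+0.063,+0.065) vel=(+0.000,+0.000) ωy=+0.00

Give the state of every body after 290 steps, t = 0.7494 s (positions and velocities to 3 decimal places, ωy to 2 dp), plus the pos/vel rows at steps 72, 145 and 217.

State at t = 0.7494 s:
  obj    pos=(+1.544,-0.733) vel=(+3.953,-2.128) ωy=+72.39

Key-timestep trajectory:
   step    t(s)  obj.x    obj.z    obj.vx   obj.vz 
     72  0.1860   +0.154  +0.016  +0.982  -0.529
    145  0.3747   +0.433  -0.134  +1.976  -1.064
    217  0.5607   +0.892  -0.382  +2.958  -1.593


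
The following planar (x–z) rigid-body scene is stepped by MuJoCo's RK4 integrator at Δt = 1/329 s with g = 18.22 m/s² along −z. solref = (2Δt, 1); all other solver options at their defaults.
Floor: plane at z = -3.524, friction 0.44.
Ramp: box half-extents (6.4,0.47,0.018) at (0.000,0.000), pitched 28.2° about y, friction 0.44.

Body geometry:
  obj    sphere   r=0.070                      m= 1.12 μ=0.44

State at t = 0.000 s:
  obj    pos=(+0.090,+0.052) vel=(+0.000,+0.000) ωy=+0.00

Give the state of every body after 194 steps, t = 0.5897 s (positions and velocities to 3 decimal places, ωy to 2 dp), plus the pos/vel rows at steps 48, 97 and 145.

State at t = 0.5897 s:
  obj    pos=(+1.032,-0.454) vel=(+3.196,-1.714) ωy=+51.80

Key-timestep trajectory:
   step    t(s)  obj.x    obj.z    obj.vx   obj.vz 
     48  0.1459   +0.148  +0.021  +0.791  -0.424
     97  0.2948   +0.326  -0.075  +1.598  -0.857
    145  0.4407   +0.616  -0.231  +2.389  -1.281


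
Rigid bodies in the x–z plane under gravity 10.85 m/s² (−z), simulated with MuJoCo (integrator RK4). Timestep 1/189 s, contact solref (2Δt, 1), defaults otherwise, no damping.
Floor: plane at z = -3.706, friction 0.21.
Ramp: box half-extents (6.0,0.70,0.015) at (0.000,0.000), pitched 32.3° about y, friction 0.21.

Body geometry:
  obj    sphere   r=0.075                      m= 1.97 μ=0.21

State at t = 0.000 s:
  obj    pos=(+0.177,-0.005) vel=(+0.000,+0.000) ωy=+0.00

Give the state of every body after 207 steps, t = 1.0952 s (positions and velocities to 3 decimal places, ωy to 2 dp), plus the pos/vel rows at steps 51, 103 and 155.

State at t = 1.0952 s:
  obj    pos=(+2.277,-1.333) vel=(+3.834,-2.424) ωy=+60.46

Key-timestep trajectory:
   step    t(s)  obj.x    obj.z    obj.vx   obj.vz 
     51  0.2698   +0.304  -0.086  +0.945  -0.597
    103  0.5450   +0.697  -0.334  +1.908  -1.206
    155  0.8201   +1.354  -0.750  +2.871  -1.815


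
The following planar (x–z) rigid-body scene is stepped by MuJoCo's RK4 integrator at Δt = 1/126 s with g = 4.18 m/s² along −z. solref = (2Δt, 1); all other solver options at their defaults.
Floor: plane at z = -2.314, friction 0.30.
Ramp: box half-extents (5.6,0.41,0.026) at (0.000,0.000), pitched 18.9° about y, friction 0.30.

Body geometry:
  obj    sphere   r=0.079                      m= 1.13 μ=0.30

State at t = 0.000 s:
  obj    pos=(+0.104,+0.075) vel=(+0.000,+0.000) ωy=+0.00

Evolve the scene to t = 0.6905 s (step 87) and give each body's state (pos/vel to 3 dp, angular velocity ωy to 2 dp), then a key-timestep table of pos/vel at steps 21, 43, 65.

State at t = 0.6905 s:
  obj    pos=(+0.322,+0.001) vel=(+0.632,-0.216) ωy=+8.45

Key-timestep trajectory:
   step    t(s)  obj.x    obj.z    obj.vx   obj.vz 
     21  0.1667   +0.117  +0.071  +0.153  -0.052
     43  0.3413   +0.157  +0.057  +0.312  -0.107
     65  0.5159   +0.226  +0.034  +0.472  -0.162


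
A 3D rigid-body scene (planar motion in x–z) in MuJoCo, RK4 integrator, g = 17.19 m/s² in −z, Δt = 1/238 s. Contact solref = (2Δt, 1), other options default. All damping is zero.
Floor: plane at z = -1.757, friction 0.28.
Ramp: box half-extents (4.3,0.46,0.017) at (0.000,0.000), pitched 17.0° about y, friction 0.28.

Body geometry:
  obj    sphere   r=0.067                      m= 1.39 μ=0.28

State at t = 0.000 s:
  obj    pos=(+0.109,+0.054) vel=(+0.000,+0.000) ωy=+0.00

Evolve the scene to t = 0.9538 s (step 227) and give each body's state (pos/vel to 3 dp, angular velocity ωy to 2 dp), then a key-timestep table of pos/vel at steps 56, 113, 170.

State at t = 0.9538 s:
  obj    pos=(+1.671,-0.423) vel=(+3.274,-1.001) ωy=+51.10

Key-timestep trajectory:
   step    t(s)  obj.x    obj.z    obj.vx   obj.vz 
     56  0.2353   +0.204  +0.025  +0.808  -0.247
    113  0.4748   +0.496  -0.064  +1.630  -0.498
    170  0.7143   +0.985  -0.213  +2.452  -0.750


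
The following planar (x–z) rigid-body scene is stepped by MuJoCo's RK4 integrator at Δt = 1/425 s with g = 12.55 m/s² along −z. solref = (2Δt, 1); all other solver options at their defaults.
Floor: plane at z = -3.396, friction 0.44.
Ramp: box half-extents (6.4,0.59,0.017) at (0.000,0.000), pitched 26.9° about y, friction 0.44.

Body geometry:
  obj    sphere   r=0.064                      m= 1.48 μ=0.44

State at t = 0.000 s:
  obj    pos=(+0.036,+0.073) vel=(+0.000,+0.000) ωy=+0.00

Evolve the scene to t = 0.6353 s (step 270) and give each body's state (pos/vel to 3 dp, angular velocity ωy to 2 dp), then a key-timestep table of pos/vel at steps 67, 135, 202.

State at t = 0.6353 s:
  obj    pos=(+0.766,-0.298) vel=(+2.298,-1.166) ωy=+40.25

Key-timestep trajectory:
   step    t(s)  obj.x    obj.z    obj.vx   obj.vz 
     67  0.1576   +0.081  +0.050  +0.570  -0.289
    135  0.3176   +0.218  -0.020  +1.149  -0.583
    202  0.4753   +0.444  -0.135  +1.719  -0.872


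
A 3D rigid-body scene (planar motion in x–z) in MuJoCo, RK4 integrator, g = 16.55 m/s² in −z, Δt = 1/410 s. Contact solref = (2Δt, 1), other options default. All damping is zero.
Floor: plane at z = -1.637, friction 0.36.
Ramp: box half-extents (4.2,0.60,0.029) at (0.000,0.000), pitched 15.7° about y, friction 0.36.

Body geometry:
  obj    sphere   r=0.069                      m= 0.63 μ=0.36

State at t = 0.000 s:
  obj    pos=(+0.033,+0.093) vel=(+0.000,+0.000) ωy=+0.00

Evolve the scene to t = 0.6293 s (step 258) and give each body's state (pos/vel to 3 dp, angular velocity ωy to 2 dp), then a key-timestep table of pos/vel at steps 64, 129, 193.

State at t = 0.6293 s:
  obj    pos=(+0.643,-0.079) vel=(+1.938,-0.545) ωy=+29.17

Key-timestep trajectory:
   step    t(s)  obj.x    obj.z    obj.vx   obj.vz 
     64  0.1561   +0.070  +0.082  +0.481  -0.135
    129  0.3146   +0.185  +0.050  +0.969  -0.272
    193  0.4707   +0.374  -0.003  +1.450  -0.407


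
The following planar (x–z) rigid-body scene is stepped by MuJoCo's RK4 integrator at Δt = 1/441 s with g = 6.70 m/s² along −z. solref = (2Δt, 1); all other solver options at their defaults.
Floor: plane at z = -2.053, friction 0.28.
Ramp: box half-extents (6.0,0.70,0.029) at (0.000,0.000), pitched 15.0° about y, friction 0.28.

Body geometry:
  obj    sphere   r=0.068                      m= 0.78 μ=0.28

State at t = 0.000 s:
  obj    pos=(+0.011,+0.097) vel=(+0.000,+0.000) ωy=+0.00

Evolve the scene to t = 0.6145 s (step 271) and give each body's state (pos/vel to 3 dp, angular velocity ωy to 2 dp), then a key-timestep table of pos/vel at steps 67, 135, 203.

State at t = 0.6145 s:
  obj    pos=(+0.237,+0.037) vel=(+0.735,-0.197) ωy=+11.19

Key-timestep trajectory:
   step    t(s)  obj.x    obj.z    obj.vx   obj.vz 
     67  0.1519   +0.025  +0.094  +0.182  -0.049
    135  0.3061   +0.067  +0.082  +0.366  -0.098
    203  0.4603   +0.138  +0.063  +0.551  -0.148


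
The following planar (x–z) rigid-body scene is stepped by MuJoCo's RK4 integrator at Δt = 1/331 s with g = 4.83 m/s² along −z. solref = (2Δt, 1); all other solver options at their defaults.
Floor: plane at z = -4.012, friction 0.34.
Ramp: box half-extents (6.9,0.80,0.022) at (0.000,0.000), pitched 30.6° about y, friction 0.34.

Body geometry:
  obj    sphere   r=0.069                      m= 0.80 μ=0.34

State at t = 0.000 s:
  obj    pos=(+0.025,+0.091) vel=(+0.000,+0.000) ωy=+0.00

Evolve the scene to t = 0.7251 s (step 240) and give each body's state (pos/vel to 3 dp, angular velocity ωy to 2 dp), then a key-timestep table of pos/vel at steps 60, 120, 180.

State at t = 0.7251 s:
  obj    pos=(+0.422,-0.144) vel=(+1.096,-0.648) ωy=+18.45

Key-timestep trajectory:
   step    t(s)  obj.x    obj.z    obj.vx   obj.vz 
     60  0.1813   +0.050  +0.076  +0.274  -0.162
    120  0.3625   +0.124  +0.032  +0.548  -0.324
    180  0.5438   +0.249  -0.041  +0.822  -0.486


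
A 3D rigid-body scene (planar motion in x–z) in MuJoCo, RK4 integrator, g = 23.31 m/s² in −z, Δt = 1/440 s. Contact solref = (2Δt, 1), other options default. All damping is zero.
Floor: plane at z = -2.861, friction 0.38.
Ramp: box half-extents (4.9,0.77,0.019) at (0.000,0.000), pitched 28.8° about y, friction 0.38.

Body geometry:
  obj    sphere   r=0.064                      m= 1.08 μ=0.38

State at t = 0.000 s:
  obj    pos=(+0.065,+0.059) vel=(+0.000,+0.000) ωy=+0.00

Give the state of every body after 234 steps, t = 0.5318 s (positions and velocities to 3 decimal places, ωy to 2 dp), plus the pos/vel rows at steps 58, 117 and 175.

State at t = 0.5318 s:
  obj    pos=(+1.059,-0.488) vel=(+3.738,-2.055) ωy=+66.64

Key-timestep trajectory:
   step    t(s)  obj.x    obj.z    obj.vx   obj.vz 
     58  0.1318   +0.126  +0.025  +0.927  -0.509
    117  0.2659   +0.314  -0.078  +1.869  -1.028
    175  0.3977   +0.621  -0.247  +2.796  -1.537


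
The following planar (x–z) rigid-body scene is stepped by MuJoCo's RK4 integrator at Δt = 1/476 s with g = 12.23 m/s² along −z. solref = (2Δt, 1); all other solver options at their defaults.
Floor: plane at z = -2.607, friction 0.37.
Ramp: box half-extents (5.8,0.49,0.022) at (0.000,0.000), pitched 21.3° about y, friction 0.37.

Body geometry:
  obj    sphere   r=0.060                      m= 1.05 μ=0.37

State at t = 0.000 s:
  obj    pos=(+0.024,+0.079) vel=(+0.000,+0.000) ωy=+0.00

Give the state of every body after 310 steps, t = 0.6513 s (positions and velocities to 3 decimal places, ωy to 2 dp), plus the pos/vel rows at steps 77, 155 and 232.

State at t = 0.6513 s:
  obj    pos=(+0.651,-0.166) vel=(+1.925,-0.751) ωy=+34.44

Key-timestep trajectory:
   step    t(s)  obj.x    obj.z    obj.vx   obj.vz 
     77  0.1618   +0.063  +0.064  +0.478  -0.186
    155  0.3256   +0.181  +0.018  +0.963  -0.375
    232  0.4874   +0.375  -0.058  +1.441  -0.562


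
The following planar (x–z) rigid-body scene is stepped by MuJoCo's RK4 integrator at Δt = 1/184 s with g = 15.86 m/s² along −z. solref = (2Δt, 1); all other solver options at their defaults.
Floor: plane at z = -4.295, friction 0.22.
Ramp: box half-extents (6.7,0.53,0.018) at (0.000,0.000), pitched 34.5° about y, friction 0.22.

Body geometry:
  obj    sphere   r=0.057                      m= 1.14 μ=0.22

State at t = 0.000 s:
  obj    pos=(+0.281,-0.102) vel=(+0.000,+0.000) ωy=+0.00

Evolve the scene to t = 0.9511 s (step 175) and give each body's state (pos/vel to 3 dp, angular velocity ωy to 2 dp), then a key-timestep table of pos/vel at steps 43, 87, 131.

State at t = 0.9511 s:
  obj    pos=(+2.673,-1.746) vel=(+5.030,-3.457) ωy=+107.03

Key-timestep trajectory:
   step    t(s)  obj.x    obj.z    obj.vx   obj.vz 
     43  0.2337   +0.426  -0.201  +1.236  -0.850
     87  0.4728   +0.872  -0.509  +2.501  -1.719
    131  0.7120   +1.622  -1.024  +3.765  -2.588


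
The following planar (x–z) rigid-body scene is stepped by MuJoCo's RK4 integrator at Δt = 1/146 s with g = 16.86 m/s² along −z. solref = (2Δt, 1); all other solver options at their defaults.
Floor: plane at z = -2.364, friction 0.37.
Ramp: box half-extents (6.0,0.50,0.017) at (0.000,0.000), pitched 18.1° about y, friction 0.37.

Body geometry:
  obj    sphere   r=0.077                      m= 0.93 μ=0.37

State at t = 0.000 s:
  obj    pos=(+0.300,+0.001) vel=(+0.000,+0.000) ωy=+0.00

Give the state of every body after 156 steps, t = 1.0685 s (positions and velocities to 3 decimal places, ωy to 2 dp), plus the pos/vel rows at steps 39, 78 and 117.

State at t = 1.0685 s:
  obj    pos=(+2.330,-0.663) vel=(+3.800,-1.242) ωy=+51.91

Key-timestep trajectory:
   step    t(s)  obj.x    obj.z    obj.vx   obj.vz 
     39  0.2671   +0.427  -0.041  +0.950  -0.311
     78  0.5342   +0.808  -0.165  +1.900  -0.621
    117  0.8014   +1.442  -0.372  +2.850  -0.931


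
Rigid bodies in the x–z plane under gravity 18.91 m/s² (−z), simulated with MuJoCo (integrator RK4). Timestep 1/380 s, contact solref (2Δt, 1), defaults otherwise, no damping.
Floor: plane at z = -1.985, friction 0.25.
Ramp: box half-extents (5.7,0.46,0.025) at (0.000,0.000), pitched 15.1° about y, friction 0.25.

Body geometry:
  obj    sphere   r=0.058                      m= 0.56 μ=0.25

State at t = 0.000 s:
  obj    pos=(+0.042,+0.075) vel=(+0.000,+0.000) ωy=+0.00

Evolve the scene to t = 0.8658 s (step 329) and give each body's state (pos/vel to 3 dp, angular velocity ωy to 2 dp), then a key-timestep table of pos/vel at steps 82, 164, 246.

State at t = 0.8658 s:
  obj    pos=(+1.315,-0.269) vel=(+2.941,-0.794) ωy=+52.52

Key-timestep trajectory:
   step    t(s)  obj.x    obj.z    obj.vx   obj.vz 
     82  0.2158   +0.121  +0.053  +0.733  -0.198
    164  0.4316   +0.358  -0.011  +1.466  -0.396
    246  0.6474   +0.754  -0.117  +2.199  -0.593


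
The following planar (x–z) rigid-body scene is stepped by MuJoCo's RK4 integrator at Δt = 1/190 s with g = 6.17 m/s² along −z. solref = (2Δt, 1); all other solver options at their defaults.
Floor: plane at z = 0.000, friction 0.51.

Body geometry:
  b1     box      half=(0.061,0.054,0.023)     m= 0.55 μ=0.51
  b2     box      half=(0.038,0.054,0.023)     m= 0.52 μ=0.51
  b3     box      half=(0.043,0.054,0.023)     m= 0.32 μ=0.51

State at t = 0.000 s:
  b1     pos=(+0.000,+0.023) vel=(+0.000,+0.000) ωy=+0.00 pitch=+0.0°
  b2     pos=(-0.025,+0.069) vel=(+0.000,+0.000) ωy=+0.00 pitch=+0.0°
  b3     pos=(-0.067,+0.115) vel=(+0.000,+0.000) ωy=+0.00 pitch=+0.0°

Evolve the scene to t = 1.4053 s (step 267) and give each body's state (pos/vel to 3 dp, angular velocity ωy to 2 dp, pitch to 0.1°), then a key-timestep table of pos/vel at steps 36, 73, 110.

State at t = 1.4053 s:
  b1     pos=(+0.000,+0.023) vel=(+0.000,+0.000) ωy=+0.00 pitch=+0.0°
  b2     pos=(-0.025,+0.069) vel=(+0.000,+0.000) ωy=+0.00 pitch=+0.0°
  b3     pos=(-0.088,+0.043) vel=(+0.000,+0.000) ωy=+0.00 pitch=-90.0°

Key-timestep trajectory:
   step    t(s)  b1.x    b1.z    b1.vx   b1.vz   b2.x    b2.z    b2.vx   b2.vz   b3.x    b3.z    b3.vx   b3.vz 
     36  0.1895   +0.000  +0.023  +0.000  +0.000   -0.025  +0.069  +0.000  +0.000   -0.077  +0.111  -0.117  -0.083
     73  0.3842   +0.000  +0.023  +0.000  +0.000   -0.025  +0.069  +0.000  +0.000   -0.102  +0.047  -0.035  +0.073
    110  0.5789   +0.000  +0.023  +0.000  +0.000   -0.025  +0.069  +0.000  +0.000   -0.096  +0.047  +0.115  -0.044


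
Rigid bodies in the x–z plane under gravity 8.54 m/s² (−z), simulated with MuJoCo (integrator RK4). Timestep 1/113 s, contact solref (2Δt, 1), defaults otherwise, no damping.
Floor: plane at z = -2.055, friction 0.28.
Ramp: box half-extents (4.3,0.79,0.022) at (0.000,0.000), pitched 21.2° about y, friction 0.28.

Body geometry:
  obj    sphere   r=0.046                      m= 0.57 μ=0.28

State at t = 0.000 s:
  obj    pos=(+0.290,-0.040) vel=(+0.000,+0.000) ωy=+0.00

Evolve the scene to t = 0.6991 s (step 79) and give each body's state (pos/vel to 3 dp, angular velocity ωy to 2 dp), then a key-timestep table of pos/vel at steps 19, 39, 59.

State at t = 0.6991 s:
  obj    pos=(+0.793,-0.235) vel=(+1.438,-0.558) ωy=+33.51

Key-timestep trajectory:
   step    t(s)  obj.x    obj.z    obj.vx   obj.vz 
     19  0.1681   +0.319  -0.051  +0.346  -0.134
     39  0.3451   +0.413  -0.087  +0.710  -0.275
     59  0.5221   +0.571  -0.148  +1.074  -0.417


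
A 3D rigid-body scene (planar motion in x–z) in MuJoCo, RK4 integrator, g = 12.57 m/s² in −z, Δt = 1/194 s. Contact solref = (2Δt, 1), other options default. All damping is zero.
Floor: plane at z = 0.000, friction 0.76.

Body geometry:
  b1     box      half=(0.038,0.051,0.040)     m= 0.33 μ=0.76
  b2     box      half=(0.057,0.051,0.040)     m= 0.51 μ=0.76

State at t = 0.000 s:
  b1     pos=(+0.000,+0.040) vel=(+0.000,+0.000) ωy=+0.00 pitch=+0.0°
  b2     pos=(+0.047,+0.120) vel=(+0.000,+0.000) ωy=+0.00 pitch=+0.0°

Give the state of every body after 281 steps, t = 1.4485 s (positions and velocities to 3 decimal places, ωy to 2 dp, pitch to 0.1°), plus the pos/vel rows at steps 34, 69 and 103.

State at t = 1.4485 s:
  b1     pos=(+0.000,+0.040) vel=(+0.000,+0.000) ωy=+0.00 pitch=+0.0°
  b2     pos=(+0.097,+0.057) vel=(+0.000,+0.000) ωy=+0.00 pitch=+90.0°

Key-timestep trajectory:
   step    t(s)  b1.x    b1.z    b1.vx   b1.vz   b2.x    b2.z    b2.vx   b2.vz 
     34  0.1753   +0.000  +0.040  +0.000  +0.000   +0.072  +0.103  +0.285  -0.397
     69  0.3557   +0.000  +0.040  +0.000  +0.000   +0.119  +0.067  +0.061  +0.017
    103  0.5309   +0.000  +0.040  +0.000  +0.000   +0.095  +0.057  -0.132  +0.106


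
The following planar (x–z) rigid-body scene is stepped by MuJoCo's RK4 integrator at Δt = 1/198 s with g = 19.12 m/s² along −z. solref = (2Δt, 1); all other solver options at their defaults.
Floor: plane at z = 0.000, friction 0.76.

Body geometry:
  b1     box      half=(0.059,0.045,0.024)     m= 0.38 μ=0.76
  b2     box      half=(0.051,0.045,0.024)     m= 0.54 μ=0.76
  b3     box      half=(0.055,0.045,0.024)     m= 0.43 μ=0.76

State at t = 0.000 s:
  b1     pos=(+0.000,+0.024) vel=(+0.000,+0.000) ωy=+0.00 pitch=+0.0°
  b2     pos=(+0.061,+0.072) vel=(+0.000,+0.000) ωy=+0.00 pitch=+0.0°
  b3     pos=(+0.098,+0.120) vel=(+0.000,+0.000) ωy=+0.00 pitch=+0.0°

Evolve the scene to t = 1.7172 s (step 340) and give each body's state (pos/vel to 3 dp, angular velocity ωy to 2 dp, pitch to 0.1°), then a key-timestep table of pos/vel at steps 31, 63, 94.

State at t = 1.7172 s:
  b1     pos=(+0.000,+0.024) vel=(+0.000,+0.000) ωy=+0.00 pitch=+0.0°
  b2     pos=(+0.108,+0.051) vel=(+0.000,+0.000) ωy=+0.00 pitch=+90.0°
  b3     pos=(+0.265,+0.024) vel=(+0.000,+0.000) ωy=+0.00 pitch=+180.0°

Key-timestep trajectory:
   step    t(s)  b1.x    b1.z    b1.vx   b1.vz   b2.x    b2.z    b2.vx   b2.vz   b3.x    b3.z    b3.vx   b3.vz 
     31  0.1566   +0.000  +0.024  +0.000  +0.001   +0.087  +0.055  +0.398  +0.047   +0.151  +0.056  +0.249  +0.213
     63  0.3182   +0.000  +0.024  +0.000  +0.000   +0.118  +0.054  -0.091  -0.024   +0.203  +0.060  +0.185  +0.019
     94  0.4747   +0.000  +0.024  +0.000  +0.000   +0.110  +0.051  +0.082  +0.049   +0.246  +0.046  +0.521  -0.405


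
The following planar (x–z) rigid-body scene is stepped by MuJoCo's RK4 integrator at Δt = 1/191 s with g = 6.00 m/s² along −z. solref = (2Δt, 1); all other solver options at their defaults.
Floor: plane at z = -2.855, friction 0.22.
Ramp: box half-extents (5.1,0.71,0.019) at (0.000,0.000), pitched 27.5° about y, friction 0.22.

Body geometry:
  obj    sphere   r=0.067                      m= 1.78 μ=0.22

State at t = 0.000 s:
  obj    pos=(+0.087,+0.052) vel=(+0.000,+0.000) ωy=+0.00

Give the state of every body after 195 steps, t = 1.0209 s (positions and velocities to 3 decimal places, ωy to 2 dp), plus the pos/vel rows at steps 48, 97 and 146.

State at t = 1.0209 s:
  obj    pos=(+1.002,-0.425) vel=(+1.792,-0.933) ωy=+30.15

Key-timestep trajectory:
   step    t(s)  obj.x    obj.z    obj.vx   obj.vz 
     48  0.2513   +0.142  +0.023  +0.441  -0.230
     97  0.5079   +0.313  -0.066  +0.892  -0.464
    146  0.7644   +0.600  -0.215  +1.342  -0.699


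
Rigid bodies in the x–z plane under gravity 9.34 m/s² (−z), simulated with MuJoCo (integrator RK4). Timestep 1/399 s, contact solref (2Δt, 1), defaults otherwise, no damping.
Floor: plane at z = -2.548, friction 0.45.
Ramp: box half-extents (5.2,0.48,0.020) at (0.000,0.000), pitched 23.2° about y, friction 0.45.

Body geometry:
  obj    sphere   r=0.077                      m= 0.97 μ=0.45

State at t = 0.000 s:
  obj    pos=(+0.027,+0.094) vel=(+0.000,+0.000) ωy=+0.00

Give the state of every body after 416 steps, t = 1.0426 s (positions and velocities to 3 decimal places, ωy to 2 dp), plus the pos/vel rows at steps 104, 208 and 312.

State at t = 1.0426 s:
  obj    pos=(+1.340,-0.469) vel=(+2.519,-1.079) ωy=+35.58

Key-timestep trajectory:
   step    t(s)  obj.x    obj.z    obj.vx   obj.vz 
    104  0.2607   +0.109  +0.059  +0.630  -0.270
    208  0.5213   +0.355  -0.047  +1.259  -0.540
    312  0.7820   +0.766  -0.223  +1.889  -0.810


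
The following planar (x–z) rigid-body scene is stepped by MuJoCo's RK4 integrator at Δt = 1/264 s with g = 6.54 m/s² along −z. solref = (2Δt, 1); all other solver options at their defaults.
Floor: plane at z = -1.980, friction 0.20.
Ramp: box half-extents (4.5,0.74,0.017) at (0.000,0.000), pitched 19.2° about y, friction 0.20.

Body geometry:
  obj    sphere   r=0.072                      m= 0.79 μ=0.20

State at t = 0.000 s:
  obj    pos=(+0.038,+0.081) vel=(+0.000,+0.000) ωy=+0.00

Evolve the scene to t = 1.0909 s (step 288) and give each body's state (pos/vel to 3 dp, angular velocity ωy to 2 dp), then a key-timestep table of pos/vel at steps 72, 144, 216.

State at t = 1.0909 s:
  obj    pos=(+0.901,-0.220) vel=(+1.583,-0.551) ωy=+23.27

Key-timestep trajectory:
   step    t(s)  obj.x    obj.z    obj.vx   obj.vz 
     72  0.2727   +0.092  +0.062  +0.396  -0.138
    144  0.5455   +0.254  +0.006  +0.791  -0.276
    216  0.8182   +0.524  -0.088  +1.187  -0.413


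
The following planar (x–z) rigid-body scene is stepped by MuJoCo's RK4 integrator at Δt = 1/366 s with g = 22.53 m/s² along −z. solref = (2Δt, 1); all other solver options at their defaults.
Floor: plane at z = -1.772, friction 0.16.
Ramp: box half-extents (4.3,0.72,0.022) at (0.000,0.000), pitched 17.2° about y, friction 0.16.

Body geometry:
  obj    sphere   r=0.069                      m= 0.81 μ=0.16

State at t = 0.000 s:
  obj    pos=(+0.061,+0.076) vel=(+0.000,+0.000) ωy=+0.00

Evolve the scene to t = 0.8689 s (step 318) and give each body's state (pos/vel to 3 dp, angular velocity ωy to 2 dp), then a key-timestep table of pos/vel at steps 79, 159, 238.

State at t = 0.8689 s:
  obj    pos=(+1.777,-0.455) vel=(+3.950,-1.223) ωy=+59.92

Key-timestep trajectory:
   step    t(s)  obj.x    obj.z    obj.vx   obj.vz 
     79  0.2158   +0.167  +0.044  +0.981  -0.304
    159  0.4344   +0.490  -0.056  +1.975  -0.611
    238  0.6503   +1.022  -0.221  +2.956  -0.915


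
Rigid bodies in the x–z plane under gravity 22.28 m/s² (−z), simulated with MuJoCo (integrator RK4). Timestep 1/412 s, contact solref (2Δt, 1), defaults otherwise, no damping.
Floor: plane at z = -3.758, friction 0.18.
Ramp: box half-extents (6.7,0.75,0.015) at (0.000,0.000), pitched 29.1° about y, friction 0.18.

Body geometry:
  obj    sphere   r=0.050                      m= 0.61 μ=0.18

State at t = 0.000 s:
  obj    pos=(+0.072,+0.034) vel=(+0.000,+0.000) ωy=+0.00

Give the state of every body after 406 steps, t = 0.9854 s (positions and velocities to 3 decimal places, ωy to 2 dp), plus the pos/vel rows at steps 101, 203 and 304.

State at t = 0.9854 s:
  obj    pos=(+3.356,-1.794) vel=(+6.665,-3.709) ωy=+152.52

Key-timestep trajectory:
   step    t(s)  obj.x    obj.z    obj.vx   obj.vz 
    101  0.2451   +0.275  -0.079  +1.658  -0.923
    203  0.4927   +0.893  -0.423  +3.332  -1.855
    304  0.7379   +1.913  -0.991  +4.990  -2.778


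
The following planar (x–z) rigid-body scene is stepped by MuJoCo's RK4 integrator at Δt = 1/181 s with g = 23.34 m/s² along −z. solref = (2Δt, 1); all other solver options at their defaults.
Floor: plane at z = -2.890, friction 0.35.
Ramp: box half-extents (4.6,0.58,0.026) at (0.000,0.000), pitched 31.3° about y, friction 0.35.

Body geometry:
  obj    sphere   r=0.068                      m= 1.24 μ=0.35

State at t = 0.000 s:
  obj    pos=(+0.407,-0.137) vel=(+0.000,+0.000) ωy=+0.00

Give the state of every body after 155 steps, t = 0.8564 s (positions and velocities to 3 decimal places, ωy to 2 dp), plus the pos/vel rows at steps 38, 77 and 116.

State at t = 0.8564 s:
  obj    pos=(+3.121,-1.787) vel=(+6.337,-3.853) ωy=+109.05

Key-timestep trajectory:
   step    t(s)  obj.x    obj.z    obj.vx   obj.vz 
     38  0.2099   +0.570  -0.237  +1.554  -0.945
     77  0.4254   +1.077  -0.545  +3.148  -1.914
    116  0.6409   +1.927  -1.062  +4.743  -2.884


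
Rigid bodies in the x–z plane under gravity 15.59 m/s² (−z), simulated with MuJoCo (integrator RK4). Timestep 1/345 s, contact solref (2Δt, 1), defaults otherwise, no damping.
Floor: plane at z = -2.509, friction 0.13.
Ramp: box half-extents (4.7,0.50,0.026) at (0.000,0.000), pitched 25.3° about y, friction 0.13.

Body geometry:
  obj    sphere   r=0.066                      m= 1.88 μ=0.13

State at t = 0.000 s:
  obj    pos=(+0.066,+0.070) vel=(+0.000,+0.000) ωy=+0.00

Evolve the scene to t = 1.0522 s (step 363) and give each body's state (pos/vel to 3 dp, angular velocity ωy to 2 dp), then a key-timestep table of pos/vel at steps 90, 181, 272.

State at t = 1.0522 s:
  obj    pos=(+2.487,-1.074) vel=(+4.595,-2.185) ωy=+72.81

Key-timestep trajectory:
   step    t(s)  obj.x    obj.z    obj.vx   obj.vz 
     90  0.2609   +0.216  +0.000  +1.144  -0.536
    181  0.5246   +0.669  -0.214  +2.298  -1.075
    272  0.7884   +1.426  -0.572  +3.444  -1.636


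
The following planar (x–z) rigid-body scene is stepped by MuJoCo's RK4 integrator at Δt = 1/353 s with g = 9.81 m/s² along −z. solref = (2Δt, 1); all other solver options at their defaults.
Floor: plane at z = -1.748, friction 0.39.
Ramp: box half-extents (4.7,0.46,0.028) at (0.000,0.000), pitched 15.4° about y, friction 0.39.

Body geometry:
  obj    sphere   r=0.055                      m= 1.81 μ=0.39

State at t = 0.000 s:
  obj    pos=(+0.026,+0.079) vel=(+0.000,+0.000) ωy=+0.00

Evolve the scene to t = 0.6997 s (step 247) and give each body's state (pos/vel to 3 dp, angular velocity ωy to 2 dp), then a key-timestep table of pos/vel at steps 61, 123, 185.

State at t = 0.6997 s:
  obj    pos=(+0.465,-0.042) vel=(+1.255,-0.346) ωy=+23.67

Key-timestep trajectory:
   step    t(s)  obj.x    obj.z    obj.vx   obj.vz 
     61  0.1728   +0.053  +0.072  +0.310  -0.085
    123  0.3484   +0.135  +0.049  +0.625  -0.172
    185  0.5241   +0.272  +0.011  +0.940  -0.259


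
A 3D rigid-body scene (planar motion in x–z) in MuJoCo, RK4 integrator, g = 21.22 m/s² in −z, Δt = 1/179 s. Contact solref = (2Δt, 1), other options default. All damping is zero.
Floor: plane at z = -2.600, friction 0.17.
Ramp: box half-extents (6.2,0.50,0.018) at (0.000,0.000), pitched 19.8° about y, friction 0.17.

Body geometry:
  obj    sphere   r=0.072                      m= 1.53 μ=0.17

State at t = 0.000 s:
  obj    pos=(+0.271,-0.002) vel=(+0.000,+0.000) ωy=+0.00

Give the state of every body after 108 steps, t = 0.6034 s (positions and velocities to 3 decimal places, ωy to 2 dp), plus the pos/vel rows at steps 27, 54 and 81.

State at t = 0.6034 s:
  obj    pos=(+1.151,-0.319) vel=(+2.915,-1.049) ωy=+43.01

Key-timestep trajectory:
   step    t(s)  obj.x    obj.z    obj.vx   obj.vz 
     27  0.1508   +0.326  -0.022  +0.729  -0.262
     54  0.3017   +0.491  -0.081  +1.458  -0.525
     81  0.4525   +0.766  -0.180  +2.186  -0.787


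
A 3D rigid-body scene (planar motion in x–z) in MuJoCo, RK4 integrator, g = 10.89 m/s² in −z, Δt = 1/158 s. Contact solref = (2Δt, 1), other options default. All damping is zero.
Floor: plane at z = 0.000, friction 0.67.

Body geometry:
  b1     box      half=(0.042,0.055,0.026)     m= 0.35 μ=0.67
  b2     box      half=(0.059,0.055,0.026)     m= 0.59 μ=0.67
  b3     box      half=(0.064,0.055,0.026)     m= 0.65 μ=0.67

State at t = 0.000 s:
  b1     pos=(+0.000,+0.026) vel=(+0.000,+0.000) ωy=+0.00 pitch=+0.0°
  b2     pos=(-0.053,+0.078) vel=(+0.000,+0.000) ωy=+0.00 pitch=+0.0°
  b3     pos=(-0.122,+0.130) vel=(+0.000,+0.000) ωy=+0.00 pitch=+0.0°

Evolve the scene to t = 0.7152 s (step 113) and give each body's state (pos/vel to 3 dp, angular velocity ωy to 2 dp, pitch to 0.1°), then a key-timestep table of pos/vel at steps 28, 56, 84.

State at t = 0.7152 s:
  b1     pos=(+0.001,+0.026) vel=(+0.001,+0.000) ωy=+0.00 pitch=+0.0°
  b2     pos=(-0.067,+0.061) vel=(+0.001,+0.000) ωy=+0.02 pitch=-48.6°
  b3     pos=(-0.153,+0.060) vel=(+0.000,+0.000) ωy=+0.01 pitch=-38.1°

Key-timestep trajectory:
   step    t(s)  b1.x    b1.z    b1.vx   b1.vz   b2.x    b2.z    b2.vx   b2.vz   b3.x    b3.z    b3.vx   b3.vz 
     28  0.1772   +0.000  +0.026  +0.000  +0.000   -0.071  +0.060  +0.017  +0.098   -0.155  +0.058  +0.019  +0.146
     56  0.3544   +0.001  +0.026  +0.001  +0.000   -0.068  +0.062  +0.001  +0.000   -0.153  +0.060  +0.000  +0.000
     84  0.5316   +0.001  +0.026  +0.001  +0.000   -0.067  +0.061  +0.001  +0.000   -0.153  +0.060  +0.000  +0.000


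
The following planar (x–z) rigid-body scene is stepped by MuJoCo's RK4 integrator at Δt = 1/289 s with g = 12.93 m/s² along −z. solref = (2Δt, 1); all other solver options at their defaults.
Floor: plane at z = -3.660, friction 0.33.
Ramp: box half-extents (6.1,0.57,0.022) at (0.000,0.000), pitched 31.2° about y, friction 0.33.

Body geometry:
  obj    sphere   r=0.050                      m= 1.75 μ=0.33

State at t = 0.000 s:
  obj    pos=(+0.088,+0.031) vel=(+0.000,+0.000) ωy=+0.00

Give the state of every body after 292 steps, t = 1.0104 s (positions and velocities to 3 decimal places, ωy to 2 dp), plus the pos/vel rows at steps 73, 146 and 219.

State at t = 1.0104 s:
  obj    pos=(+2.177,-1.234) vel=(+4.135,-2.504) ωy=+96.67

Key-timestep trajectory:
   step    t(s)  obj.x    obj.z    obj.vx   obj.vz 
     73  0.2526   +0.219  -0.048  +1.034  -0.626
    146  0.5052   +0.610  -0.285  +2.068  -1.252
    219  0.7578   +1.263  -0.681  +3.101  -1.878


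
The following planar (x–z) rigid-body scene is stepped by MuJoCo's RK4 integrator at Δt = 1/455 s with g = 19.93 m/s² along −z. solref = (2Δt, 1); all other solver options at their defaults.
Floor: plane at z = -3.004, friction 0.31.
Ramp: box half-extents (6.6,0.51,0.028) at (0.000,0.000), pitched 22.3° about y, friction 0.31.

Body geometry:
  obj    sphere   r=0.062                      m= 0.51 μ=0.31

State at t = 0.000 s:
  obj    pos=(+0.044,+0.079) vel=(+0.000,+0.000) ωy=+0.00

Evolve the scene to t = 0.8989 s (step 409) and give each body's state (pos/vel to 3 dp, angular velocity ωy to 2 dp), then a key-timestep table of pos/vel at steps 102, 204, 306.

State at t = 0.8989 s:
  obj    pos=(+2.063,-0.749) vel=(+4.493,-1.843) ωy=+78.31

Key-timestep trajectory:
   step    t(s)  obj.x    obj.z    obj.vx   obj.vz 
    102  0.2242   +0.170  +0.028  +1.121  -0.460
    204  0.4484   +0.546  -0.127  +2.241  -0.919
    306  0.6725   +1.174  -0.384  +3.361  -1.379


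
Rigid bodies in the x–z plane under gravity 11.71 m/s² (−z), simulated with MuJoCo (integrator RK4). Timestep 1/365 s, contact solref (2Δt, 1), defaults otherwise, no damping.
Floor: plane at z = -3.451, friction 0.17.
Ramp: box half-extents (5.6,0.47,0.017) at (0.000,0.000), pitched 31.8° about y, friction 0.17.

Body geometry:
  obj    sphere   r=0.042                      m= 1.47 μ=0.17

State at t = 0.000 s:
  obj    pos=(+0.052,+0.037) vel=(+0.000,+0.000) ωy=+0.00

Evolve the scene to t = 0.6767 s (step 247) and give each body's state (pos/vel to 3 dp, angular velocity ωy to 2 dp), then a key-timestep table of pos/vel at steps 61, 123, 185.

State at t = 0.6767 s:
  obj    pos=(+0.925,-0.504) vel=(+2.580,-1.592) ωy=+68.11

Key-timestep trajectory:
   step    t(s)  obj.x    obj.z    obj.vx   obj.vz 
     61  0.1671   +0.105  +0.004  +0.639  -0.392
    123  0.3370   +0.269  -0.097  +1.285  -0.795
    185  0.5068   +0.542  -0.266  +1.936  -1.183


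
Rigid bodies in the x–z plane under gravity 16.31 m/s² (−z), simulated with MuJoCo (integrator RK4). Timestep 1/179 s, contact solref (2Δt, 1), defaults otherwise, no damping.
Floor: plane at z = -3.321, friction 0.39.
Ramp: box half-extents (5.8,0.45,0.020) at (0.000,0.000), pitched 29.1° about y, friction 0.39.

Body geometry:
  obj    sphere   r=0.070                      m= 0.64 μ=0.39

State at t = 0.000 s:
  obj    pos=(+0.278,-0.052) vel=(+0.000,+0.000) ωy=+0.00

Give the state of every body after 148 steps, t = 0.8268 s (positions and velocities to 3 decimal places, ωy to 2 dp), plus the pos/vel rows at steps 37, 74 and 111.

State at t = 0.8268 s:
  obj    pos=(+1.970,-0.994) vel=(+4.093,-2.278) ωy=+66.91

Key-timestep trajectory:
   step    t(s)  obj.x    obj.z    obj.vx   obj.vz 
     37  0.2067   +0.384  -0.111  +1.024  -0.570
     74  0.4134   +0.701  -0.287  +2.047  -1.139
    111  0.6201   +1.230  -0.582  +3.070  -1.709


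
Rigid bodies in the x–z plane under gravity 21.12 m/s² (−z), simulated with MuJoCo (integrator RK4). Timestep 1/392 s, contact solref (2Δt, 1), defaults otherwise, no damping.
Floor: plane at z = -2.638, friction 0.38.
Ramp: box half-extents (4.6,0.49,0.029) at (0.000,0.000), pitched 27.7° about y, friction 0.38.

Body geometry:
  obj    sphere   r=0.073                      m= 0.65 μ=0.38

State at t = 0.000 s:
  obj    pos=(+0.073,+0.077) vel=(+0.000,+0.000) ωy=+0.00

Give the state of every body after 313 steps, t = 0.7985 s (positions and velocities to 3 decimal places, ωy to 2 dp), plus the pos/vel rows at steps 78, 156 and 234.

State at t = 0.7985 s:
  obj    pos=(+2.052,-0.962) vel=(+4.958,-2.603) ωy=+76.69

Key-timestep trajectory:
   step    t(s)  obj.x    obj.z    obj.vx   obj.vz 
     78  0.1990   +0.196  +0.012  +1.236  -0.649
    156  0.3980   +0.565  -0.181  +2.471  -1.297
    234  0.5969   +1.179  -0.504  +3.706  -1.946


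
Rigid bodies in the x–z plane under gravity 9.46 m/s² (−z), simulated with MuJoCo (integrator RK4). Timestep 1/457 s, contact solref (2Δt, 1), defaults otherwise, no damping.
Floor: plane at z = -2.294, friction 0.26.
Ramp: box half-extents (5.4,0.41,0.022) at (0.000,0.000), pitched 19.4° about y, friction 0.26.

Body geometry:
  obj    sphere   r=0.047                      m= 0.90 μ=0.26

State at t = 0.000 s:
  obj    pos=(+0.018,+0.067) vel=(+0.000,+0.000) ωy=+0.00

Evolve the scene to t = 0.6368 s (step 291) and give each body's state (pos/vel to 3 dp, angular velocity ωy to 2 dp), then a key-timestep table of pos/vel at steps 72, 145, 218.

State at t = 0.6368 s:
  obj    pos=(+0.447,-0.084) vel=(+1.348,-0.475) ωy=+30.40

Key-timestep trajectory:
   step    t(s)  obj.x    obj.z    obj.vx   obj.vz 
     72  0.1575   +0.044  +0.058  +0.334  -0.117
    145  0.3173   +0.125  +0.029  +0.672  -0.237
    218  0.4770   +0.259  -0.018  +1.010  -0.356


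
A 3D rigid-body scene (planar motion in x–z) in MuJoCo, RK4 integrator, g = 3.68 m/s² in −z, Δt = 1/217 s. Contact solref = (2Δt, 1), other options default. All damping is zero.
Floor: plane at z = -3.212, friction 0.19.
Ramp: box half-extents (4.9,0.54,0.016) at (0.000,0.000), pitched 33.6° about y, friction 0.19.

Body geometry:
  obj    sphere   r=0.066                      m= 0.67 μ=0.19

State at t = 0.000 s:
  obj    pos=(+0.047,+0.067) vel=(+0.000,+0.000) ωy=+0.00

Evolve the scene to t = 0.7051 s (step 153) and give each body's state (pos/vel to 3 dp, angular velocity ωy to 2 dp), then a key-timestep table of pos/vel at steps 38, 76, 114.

State at t = 0.7051 s:
  obj    pos=(+0.349,-0.133) vel=(+0.855,-0.570) ωy=+15.48

Key-timestep trajectory:
   step    t(s)  obj.x    obj.z    obj.vx   obj.vz 
     38  0.1751   +0.066  +0.055  +0.214  -0.141
     76  0.3502   +0.122  +0.018  +0.426  -0.282
    114  0.5253   +0.215  -0.044  +0.638  -0.423


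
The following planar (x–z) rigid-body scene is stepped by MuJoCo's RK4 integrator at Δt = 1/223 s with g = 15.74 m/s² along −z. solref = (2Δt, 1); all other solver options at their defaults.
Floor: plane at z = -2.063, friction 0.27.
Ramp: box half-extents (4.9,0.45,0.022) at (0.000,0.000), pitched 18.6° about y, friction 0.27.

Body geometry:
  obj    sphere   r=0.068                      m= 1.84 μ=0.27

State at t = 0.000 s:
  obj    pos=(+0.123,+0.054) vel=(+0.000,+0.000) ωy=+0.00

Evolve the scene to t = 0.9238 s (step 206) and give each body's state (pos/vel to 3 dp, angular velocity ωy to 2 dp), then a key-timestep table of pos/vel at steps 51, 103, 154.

State at t = 0.9238 s:
  obj    pos=(+1.573,-0.434) vel=(+3.140,-1.057) ωy=+48.71

Key-timestep trajectory:
   step    t(s)  obj.x    obj.z    obj.vx   obj.vz 
     51  0.2287   +0.212  +0.024  +0.777  -0.262
    103  0.4619   +0.486  -0.068  +1.570  -0.528
    154  0.6906   +0.933  -0.219  +2.347  -0.790
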